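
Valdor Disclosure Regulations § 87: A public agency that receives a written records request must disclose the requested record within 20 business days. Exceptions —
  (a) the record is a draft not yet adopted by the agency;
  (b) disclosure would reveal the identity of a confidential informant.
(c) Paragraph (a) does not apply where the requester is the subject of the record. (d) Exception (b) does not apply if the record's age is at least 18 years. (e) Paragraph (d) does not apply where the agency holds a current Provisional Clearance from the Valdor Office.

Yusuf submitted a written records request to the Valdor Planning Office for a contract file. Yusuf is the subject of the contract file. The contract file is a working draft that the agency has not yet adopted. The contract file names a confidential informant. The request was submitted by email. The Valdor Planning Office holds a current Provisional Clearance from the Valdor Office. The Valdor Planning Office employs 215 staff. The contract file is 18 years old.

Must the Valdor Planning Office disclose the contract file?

Exception (a)'s conditions are all satisfied: the contract file is an unadopted draft. But applying paragraph (c): (c) is triggered — Yusuf is the subject of the contract file. Exception (a) does not apply.
Exception (b): the contract file names a confidential informant — every condition holds. Under paragraphs (d)–(e): (d) would limit (b) — the record's age is 18 years, meeting the 18 years threshold — but (e) sets (d) aside: (e) operates against (d): a current Provisional Clearance is held. (b) remains available.

No — exception (b) applies; the Valdor Planning Office is not required to disclose the contract file.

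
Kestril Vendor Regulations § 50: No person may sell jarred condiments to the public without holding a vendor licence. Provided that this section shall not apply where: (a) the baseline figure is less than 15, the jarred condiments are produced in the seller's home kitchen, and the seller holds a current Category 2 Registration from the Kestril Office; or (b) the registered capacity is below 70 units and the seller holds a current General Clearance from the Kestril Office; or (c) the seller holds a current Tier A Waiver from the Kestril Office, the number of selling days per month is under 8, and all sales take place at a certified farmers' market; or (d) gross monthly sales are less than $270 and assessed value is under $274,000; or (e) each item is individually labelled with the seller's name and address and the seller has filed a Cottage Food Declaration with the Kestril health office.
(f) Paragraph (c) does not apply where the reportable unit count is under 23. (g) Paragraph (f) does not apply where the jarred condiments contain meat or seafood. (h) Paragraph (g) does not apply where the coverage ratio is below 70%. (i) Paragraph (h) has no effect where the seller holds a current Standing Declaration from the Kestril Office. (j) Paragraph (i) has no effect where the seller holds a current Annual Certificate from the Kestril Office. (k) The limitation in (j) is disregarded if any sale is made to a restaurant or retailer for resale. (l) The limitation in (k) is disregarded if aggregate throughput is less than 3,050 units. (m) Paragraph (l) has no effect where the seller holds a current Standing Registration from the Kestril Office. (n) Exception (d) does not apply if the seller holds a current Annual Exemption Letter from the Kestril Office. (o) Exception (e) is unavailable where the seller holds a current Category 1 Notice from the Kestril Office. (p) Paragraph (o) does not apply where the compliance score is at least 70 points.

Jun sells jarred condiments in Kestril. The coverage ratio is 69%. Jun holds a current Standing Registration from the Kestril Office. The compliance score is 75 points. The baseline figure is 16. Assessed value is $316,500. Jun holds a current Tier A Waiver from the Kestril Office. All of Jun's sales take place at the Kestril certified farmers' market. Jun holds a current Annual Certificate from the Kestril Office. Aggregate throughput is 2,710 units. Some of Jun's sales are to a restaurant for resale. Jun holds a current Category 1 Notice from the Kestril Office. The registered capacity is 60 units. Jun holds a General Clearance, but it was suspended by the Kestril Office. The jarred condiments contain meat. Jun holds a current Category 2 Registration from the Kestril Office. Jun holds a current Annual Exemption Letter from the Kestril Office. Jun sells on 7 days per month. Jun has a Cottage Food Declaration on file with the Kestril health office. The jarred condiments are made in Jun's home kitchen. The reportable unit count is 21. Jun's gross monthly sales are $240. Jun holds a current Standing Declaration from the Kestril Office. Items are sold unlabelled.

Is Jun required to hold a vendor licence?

No — exception (c) applies; Jun is not required to hold a vendor licence.

Exception (a) does not apply: the baseline figure is 16, not less than 15.
Exception (b) requires that the seller holds a current General Clearance from the Kestril Office; but there is no General Clearance in force, so (b) is unavailable.
Exception (c): a current Tier A Waiver is held; the number of selling days per month is 7, under the 8 limit; all sales are at a certified farmers' market — every condition holds. Considering the limiting provisions: (f) would limit (c) — the reportable unit count is 21, under the 23 limit — but (g) sets (f) aside: (g) is triggered — the jarred condiments contain meat. (h) would limit (g) — the coverage ratio is 69%, below the 70% limit — but (i) sets (h) aside: (i) operates against (h): a current Standing Declaration is held. (j) is engaged (a current Annual Certificate is held), but is itself disapplied by (k): (k) operates against (j): some sales are to a restaurant for resale. (l) applies (aggregate throughput is 2,710 units, less than the 3,050 units limit), but is itself disapplied by (m): (m) operates against (l): a current Standing Registration is held. So (c) applies.
Exception (d) does not apply: assessed value is $316,500, not under $274,000.
Exception (e) requires that each item is individually labelled with the seller's name and address; but items are sold unlabelled, so (e) is unavailable.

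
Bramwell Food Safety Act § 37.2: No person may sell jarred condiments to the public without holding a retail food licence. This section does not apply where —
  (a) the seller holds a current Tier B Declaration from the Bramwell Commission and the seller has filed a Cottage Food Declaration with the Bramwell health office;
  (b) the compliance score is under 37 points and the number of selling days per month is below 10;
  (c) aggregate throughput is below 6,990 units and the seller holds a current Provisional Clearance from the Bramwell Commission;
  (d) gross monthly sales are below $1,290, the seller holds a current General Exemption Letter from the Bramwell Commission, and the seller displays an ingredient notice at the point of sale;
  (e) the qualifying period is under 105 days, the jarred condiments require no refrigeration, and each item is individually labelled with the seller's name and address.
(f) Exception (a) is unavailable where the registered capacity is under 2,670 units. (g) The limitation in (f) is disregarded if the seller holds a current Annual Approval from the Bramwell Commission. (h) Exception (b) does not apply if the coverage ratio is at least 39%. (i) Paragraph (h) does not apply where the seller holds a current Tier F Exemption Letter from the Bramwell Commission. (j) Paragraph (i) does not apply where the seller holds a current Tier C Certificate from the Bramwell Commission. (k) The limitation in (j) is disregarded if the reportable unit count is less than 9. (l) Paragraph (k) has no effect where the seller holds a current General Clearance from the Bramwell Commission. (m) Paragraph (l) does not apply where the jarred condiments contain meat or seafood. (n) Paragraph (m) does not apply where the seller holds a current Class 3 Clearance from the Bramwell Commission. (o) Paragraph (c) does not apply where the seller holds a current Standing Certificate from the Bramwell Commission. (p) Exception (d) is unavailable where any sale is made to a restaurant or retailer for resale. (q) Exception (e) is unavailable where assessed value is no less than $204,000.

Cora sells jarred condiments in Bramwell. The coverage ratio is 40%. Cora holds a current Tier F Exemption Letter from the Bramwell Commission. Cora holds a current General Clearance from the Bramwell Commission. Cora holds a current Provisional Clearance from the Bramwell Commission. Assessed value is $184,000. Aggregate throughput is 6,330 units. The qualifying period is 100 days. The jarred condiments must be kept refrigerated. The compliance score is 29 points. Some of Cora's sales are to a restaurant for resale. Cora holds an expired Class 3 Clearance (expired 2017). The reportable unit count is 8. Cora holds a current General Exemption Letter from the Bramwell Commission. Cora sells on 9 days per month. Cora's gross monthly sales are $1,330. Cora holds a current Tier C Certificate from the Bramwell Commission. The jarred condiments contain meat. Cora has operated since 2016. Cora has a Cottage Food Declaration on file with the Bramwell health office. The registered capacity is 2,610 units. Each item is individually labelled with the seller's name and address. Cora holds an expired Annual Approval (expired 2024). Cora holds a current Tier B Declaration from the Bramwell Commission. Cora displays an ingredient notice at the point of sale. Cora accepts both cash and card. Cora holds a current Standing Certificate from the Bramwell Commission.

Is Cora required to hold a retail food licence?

No — exception (b) applies; Cora is not required to hold a retail food licence.

Exception (a): a current Tier B Declaration is held; a Cottage Food Declaration is on file — every condition holds. But applying paragraphs (f)–(g): (f) operates — the registered capacity is 2,610 units, under the 2,670 units limit. (g), which would lift (f), does not operate here — no current Annual Approval is held. (a) is therefore removed.
All of (b)'s requirements are met (the compliance score is 29 points, under the 37 points limit; the number of selling days per month is 9, below the 10 limit). Considering the limiting provisions: (h) would limit (b) — the coverage ratio is 40%, meeting the 39% threshold — but (i) sets (h) aside: (i) is triggered — a current Tier F Exemption Letter is held. (j) is triggered (a current Tier C Certificate is held), but is overridden by (k): (k) operates against (j): the reportable unit count is 8, less than the 9 limit. (l) is engaged (a current General Clearance is held), but is set aside by (m): (m) is triggered — the jarred condiments contain meat. (n), which would lift (m), is not engaged — no current Class 3 Clearance is held. So (b) applies.
Exception (c): aggregate throughput is 6,330 units, below the 6,990 units limit; a current Provisional Clearance is held — every condition holds. But applying paragraph (o): (o) operates — a current Standing Certificate is held. Exception (c) does not apply.
Exception (d) fails — gross monthly sales are $1,330, not below $1,290.
Exception (e) does not apply: the jarred condiments require refrigeration.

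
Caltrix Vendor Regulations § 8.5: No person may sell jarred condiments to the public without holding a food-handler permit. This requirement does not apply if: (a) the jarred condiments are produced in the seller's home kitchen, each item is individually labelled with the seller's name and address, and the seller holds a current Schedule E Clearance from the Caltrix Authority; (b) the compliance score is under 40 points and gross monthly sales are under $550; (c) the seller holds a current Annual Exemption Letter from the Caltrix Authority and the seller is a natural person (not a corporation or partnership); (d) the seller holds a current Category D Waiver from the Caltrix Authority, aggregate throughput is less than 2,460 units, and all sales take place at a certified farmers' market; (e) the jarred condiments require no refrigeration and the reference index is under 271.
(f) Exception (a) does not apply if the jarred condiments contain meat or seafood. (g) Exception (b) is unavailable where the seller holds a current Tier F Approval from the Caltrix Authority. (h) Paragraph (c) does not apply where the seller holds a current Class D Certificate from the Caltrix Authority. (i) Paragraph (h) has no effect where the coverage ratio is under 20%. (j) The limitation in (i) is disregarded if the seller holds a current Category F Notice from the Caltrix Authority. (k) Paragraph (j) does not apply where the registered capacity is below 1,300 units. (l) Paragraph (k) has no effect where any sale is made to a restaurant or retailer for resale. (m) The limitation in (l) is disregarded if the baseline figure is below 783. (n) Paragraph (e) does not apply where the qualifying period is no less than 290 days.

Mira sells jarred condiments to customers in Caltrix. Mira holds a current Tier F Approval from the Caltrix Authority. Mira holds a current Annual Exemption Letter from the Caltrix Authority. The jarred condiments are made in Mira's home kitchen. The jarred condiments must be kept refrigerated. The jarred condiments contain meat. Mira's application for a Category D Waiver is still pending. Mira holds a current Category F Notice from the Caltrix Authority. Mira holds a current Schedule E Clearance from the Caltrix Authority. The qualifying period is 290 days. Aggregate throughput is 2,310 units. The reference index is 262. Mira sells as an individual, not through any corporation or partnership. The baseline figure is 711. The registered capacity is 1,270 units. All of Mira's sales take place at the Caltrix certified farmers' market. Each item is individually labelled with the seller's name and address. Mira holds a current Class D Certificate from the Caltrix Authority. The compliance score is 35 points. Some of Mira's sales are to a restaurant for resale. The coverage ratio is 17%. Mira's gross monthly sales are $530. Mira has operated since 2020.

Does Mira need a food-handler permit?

Exception (a)'s conditions are all satisfied: the jarred condiments are home-kitchen produced; items are individually labelled; a current Schedule E Clearance is held. However, paragraph (f) must be considered: (f) is triggered — the jarred condiments contain meat. So (a) is unavailable.
Exception (b)'s conditions are all satisfied: the compliance score is 35 points, under the 40 points limit; gross monthly sales are $530, under the $550 limit. But: (g) operates against (b): a current Tier F Approval is held. (b) is therefore removed.
Exception (c) is satisfied on its face — a current Annual Exemption Letter is held; the seller is a natural person. Considering the limiting provisions: (h) is engaged (a current Class D Certificate is held), but is overridden by (i): (i) operates against (h): the coverage ratio is 17%, under the 20% limit. (j) would limit (i) — a current Category F Notice is held — but (k) sets (j) aside: (k) operates against (j): the registered capacity is 1,270 units, below the 1,300 units limit. (l) is triggered (some sales are to a restaurant for resale), but yields to (m): (m) operates against (l): the baseline figure is 711, below the 783 limit. Exception (c) stands.
Exception (d) requires that the seller holds a current Category D Waiver from the Caltrix Authority; but no current Category D Waiver is held, so (d) is unavailable.
Exception (e) requires that the jarred condiments require no refrigeration; but the jarred condiments require refrigeration, so (e) is unavailable.

No — exception (c) applies; Mira is not required to hold a food-handler permit.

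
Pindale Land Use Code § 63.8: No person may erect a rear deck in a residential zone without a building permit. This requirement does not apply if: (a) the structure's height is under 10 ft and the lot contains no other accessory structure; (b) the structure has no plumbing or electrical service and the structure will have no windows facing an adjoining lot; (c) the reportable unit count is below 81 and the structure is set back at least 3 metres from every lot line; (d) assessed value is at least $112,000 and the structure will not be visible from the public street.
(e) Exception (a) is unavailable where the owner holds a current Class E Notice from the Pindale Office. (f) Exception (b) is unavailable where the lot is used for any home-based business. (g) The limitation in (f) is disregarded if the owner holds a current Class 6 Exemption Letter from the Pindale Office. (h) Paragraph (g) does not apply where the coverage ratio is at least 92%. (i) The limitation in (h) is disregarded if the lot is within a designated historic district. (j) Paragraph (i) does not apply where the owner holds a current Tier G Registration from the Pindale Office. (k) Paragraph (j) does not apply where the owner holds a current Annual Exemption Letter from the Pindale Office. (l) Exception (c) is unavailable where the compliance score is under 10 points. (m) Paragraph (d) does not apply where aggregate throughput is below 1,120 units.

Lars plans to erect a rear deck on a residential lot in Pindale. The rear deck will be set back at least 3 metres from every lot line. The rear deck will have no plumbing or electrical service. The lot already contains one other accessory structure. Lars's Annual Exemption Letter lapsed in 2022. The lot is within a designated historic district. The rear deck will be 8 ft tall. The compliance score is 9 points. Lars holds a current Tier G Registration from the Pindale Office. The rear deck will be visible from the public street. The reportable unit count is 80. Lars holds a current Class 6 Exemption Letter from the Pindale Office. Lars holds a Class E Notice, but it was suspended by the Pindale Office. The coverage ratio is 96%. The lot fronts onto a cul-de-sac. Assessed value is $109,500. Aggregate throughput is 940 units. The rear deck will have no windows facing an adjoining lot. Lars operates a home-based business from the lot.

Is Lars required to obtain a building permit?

Yes — Lars must obtain a building permit.

Exception (a) fails — the lot already has another accessory structure.
Exception (b): there is no plumbing or electrical service; no windows face an adjoining lot — every condition holds. But applying paragraphs (f)–(k): (f) operates — a home-based business operates on the lot. (g) is triggered (a current Class 6 Exemption Letter is held), but is itself disapplied by (h): (h) operates against (g): the coverage ratio is 96%, meeting the 92% threshold. (i) would limit (h) — the lot is in a historic district — but (j) sets (i) aside: (j) operates against (i): a current Tier G Registration is held. (k), which would lift (j), is not engaged — no current Annual Exemption Letter is held. (b) is therefore removed.
Exception (c)'s conditions are all satisfied: the reportable unit count is 80, below the 81 limit; the setback is at least 3 m on every side. But applying paragraph (l): (l) applies — the compliance score is 9 points, under the 10 points limit. So (c) is unavailable.
Exception (d) does not apply: assessed value is $109,500, short of $112,000.
No exception applies. The general rule governs.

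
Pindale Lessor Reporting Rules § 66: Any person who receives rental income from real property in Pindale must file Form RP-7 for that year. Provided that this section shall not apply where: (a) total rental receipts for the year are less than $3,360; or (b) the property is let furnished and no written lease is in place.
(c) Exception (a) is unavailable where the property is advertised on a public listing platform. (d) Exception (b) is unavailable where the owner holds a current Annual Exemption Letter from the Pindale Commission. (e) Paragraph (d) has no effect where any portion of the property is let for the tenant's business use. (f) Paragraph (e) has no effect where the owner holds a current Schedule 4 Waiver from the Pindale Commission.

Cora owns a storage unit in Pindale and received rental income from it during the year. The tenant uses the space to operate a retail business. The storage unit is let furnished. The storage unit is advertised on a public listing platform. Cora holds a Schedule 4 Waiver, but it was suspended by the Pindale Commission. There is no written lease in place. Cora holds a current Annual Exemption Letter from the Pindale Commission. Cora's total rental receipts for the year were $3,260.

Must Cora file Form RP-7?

No — exception (b) applies; Cora is not required to file Form RP-7.

All of (a)'s requirements are met (total rental receipts for the year are $3,260, less than the $3,360 limit). But: (c) is engaged — the property is publicly advertised. So (a) is unavailable.
Exception (b) is satisfied on its face — the property is let furnished; there is no written lease. Under paragraphs (d)–(f): (d) operates (a current Annual Exemption Letter is held), but is overridden by (e): (e) is triggered — the space is let for business use. (f), which would lift (e), does not operate here — the Schedule 4 Waiver is not current. Exception (b) stands.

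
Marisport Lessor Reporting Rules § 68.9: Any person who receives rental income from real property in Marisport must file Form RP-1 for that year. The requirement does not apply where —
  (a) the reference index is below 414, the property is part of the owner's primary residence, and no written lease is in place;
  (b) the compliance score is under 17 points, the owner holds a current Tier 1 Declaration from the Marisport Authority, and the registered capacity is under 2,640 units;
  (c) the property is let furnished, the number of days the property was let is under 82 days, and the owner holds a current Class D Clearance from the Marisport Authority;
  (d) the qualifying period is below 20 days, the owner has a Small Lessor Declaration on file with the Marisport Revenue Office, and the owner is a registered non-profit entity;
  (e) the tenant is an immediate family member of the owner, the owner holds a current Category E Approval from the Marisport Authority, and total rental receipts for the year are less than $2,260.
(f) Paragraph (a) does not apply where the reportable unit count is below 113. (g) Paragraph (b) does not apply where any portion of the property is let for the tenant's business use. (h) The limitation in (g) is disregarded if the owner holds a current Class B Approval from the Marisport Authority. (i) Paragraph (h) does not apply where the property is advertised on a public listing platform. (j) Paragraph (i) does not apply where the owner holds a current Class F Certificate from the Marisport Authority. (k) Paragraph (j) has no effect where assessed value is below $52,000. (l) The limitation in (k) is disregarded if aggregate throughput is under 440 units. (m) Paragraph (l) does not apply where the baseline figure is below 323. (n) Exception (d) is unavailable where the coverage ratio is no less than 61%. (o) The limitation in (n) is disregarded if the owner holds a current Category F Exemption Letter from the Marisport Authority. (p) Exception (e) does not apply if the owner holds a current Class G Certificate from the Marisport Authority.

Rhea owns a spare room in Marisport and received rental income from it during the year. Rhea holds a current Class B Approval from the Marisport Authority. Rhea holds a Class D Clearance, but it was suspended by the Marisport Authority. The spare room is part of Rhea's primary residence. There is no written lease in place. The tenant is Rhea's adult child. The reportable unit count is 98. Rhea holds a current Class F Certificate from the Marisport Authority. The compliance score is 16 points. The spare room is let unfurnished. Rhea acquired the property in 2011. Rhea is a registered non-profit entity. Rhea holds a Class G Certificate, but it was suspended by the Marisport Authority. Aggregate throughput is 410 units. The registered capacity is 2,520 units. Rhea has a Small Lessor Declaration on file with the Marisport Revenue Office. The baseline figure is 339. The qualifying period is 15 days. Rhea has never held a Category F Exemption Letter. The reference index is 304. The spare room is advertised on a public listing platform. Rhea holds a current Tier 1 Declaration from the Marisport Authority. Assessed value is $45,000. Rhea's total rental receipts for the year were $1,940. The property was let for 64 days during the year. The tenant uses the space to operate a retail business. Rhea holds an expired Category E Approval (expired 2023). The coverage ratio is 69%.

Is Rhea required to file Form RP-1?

No — exception (b) applies; Rhea is not required to file Form RP-1.

Exception (a): the reference index is 304, below the 414 limit; the spare room is part of the primary residence; there is no written lease — every condition holds. But: (f) operates against (a): the reportable unit count is 98, below the 113 limit. (a) is therefore removed.
Exception (b): the compliance score is 16 points, under the 17 points limit; a current Tier 1 Declaration is held; the registered capacity is 2,520 units, under the 2,640 units limit — every condition holds. Under paragraphs (g)–(m): (g) is engaged (the space is let for business use), but is displaced by (h): (h) operates against (g): a current Class B Approval is held. (i) is triggered (the property is publicly advertised), but is itself disapplied by (j): (j) is triggered — a current Class F Certificate is held. (k) would limit (j) — assessed value is $45,000, below the $52,000 limit — but (l) sets (k) aside: (l) is triggered — aggregate throughput is 410 units, under the 440 units limit. (m) is not engaged (the baseline figure is 339, not below 323), so (l) stands. So (b) applies.
Exception (c) does not apply: the property is let unfurnished.
Exception (d)'s conditions are all satisfied: the qualifying period is 15 days, below the 20 days limit; a Small Lessor Declaration is on file; Rhea is a registered non-profit. However, paragraphs (n)–(o) must be considered: (n) operates against (d): the coverage ratio is 69%, meeting the 61% threshold. (o), which would lift (n), is not triggered — no current Category F Exemption Letter is held. So (d) is unavailable.
Exception (e) fails — there is no Category E Approval in force.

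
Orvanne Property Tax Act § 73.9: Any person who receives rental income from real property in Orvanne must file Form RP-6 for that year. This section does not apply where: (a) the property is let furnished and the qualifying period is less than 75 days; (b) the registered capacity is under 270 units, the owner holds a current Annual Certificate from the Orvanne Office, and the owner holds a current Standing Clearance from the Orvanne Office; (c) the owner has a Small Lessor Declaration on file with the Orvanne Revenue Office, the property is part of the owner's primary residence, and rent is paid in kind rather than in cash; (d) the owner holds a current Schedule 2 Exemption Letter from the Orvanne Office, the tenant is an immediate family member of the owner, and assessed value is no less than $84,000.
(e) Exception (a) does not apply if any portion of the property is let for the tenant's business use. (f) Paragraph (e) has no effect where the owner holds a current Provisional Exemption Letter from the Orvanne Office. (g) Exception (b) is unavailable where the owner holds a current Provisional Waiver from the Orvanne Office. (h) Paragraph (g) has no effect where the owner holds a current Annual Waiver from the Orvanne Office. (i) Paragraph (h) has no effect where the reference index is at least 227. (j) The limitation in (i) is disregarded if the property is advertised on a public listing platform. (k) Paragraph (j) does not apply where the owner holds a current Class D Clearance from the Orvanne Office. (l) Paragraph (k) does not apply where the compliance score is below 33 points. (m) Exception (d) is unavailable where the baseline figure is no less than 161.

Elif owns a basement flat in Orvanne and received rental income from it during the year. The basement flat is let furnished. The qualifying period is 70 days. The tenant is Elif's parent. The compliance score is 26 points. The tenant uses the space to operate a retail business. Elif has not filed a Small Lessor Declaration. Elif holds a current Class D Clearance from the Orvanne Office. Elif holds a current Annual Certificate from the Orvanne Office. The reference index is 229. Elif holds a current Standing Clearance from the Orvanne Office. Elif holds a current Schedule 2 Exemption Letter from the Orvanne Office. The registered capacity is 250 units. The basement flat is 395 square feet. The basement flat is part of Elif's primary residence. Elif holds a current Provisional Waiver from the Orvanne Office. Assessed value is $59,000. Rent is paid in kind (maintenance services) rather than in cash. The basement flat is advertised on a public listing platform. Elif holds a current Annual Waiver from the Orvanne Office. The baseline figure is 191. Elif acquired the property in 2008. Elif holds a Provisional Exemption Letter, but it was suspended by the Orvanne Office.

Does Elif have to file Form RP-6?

No — exception (b) applies; Elif is not required to file Form RP-6.

All of (a)'s requirements are met (the property is let furnished; the qualifying period is 70 days, less than the 75 days limit). But: (e) operates against (a): the space is let for business use. (f), which would lift (e), is not engaged — the Provisional Exemption Letter is not current. Exception (a) does not apply.
All of (b)'s requirements are met (the registered capacity is 250 units, under the 270 units limit; a current Annual Certificate is held; a current Standing Clearance is held). As to paragraphs (g)–(l): (g) applies (a current Provisional Waiver is held), but is set aside by (h): (h) is engaged — a current Annual Waiver is held. (i) would limit (h) — the reference index is 229, meeting the 227 threshold — but (j) sets (i) aside: (j) operates — the property is publicly advertised. (k) is triggered (a current Class D Clearance is held), but is displaced by (l): (l) operates against (k): the compliance score is 26 points, below the 33 points limit. (b) remains available.
Exception (c) fails — no Small Lessor Declaration is on file.
Exception (d) fails — assessed value is $59,000, short of $84,000.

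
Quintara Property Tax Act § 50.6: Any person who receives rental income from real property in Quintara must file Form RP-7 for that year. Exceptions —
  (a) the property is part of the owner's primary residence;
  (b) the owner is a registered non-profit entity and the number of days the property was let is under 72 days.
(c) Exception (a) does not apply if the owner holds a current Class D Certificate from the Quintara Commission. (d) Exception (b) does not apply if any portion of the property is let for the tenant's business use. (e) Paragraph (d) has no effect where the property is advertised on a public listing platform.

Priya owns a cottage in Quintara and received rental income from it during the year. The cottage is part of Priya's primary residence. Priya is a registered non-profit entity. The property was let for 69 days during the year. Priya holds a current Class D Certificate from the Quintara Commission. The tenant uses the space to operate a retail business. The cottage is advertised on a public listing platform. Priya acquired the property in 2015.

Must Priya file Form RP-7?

No — exception (b) applies; Priya is not required to file Form RP-7.

Exception (a)'s conditions are all satisfied: the cottage is part of the primary residence. But: (c) operates against (a): a current Class D Certificate is held. (a) is therefore removed.
All of (b)'s requirements are met (Priya is a registered non-profit; the number of days the property was let is 69 days, under the 72 days limit). As to paragraphs (d)–(e): (d) would limit (b) — the space is let for business use — but (e) sets (d) aside: (e) operates against (d): the property is publicly advertised. (b) remains available.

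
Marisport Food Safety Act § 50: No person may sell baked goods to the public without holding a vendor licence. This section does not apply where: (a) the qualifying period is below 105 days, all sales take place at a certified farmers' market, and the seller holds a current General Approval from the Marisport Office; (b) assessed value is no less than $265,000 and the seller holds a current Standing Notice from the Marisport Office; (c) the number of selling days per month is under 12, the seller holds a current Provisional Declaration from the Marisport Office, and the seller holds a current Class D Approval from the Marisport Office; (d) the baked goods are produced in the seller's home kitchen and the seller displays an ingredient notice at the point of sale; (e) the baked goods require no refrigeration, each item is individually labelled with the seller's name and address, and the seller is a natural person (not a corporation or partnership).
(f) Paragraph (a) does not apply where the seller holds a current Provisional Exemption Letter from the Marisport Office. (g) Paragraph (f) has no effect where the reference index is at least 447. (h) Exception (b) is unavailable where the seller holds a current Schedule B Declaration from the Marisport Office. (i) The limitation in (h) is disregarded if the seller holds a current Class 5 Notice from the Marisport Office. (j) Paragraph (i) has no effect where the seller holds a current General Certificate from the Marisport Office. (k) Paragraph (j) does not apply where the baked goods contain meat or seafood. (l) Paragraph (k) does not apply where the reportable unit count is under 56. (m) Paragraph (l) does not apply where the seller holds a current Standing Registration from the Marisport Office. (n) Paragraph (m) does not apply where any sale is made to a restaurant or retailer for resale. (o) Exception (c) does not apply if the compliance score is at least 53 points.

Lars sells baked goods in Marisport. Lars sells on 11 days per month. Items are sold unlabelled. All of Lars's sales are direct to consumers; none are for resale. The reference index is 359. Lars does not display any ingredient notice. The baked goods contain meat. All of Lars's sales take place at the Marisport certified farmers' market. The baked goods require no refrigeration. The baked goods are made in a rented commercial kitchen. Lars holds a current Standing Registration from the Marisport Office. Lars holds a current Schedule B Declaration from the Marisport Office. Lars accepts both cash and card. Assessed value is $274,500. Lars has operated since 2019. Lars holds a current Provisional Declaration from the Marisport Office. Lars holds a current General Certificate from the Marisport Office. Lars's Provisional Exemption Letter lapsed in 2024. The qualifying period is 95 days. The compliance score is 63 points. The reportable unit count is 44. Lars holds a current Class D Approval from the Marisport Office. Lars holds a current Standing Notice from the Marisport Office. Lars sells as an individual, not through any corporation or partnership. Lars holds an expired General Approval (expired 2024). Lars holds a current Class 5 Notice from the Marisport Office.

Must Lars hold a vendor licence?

Exception (a) fails — no current General Approval is held.
Exception (b): assessed value is $274,500, meeting the $265,000 threshold; a current Standing Notice is held — every condition holds. Considering the limiting provisions: (h) would limit (b) — a current Schedule B Declaration is held — but (i) sets (h) aside: (i) operates — a current Class 5 Notice is held. (j) is engaged (a current General Certificate is held), but is displaced by (k): (k) operates against (j): the baked goods contain meat. (l) would limit (k) — the reportable unit count is 44, under the 56 limit — but (m) sets (l) aside: (m) operates against (l): a current Standing Registration is held. (n) is not engaged (no sales are for resale), so (m) stands. (b) remains available.
Exception (c) is satisfied on its face — the number of selling days per month is 11, under the 12 limit; a current Provisional Declaration is held; a current Class D Approval is held. But applying paragraph (o): (o) operates against (c): the compliance score is 63 points, meeting the 53 points threshold. (c) is therefore removed.
Exception (d) fails — the baked goods are made in a commercial kitchen, not a home kitchen.
Exception (e) fails — items are sold unlabelled.

No — exception (b) applies; Lars is not required to hold a vendor licence.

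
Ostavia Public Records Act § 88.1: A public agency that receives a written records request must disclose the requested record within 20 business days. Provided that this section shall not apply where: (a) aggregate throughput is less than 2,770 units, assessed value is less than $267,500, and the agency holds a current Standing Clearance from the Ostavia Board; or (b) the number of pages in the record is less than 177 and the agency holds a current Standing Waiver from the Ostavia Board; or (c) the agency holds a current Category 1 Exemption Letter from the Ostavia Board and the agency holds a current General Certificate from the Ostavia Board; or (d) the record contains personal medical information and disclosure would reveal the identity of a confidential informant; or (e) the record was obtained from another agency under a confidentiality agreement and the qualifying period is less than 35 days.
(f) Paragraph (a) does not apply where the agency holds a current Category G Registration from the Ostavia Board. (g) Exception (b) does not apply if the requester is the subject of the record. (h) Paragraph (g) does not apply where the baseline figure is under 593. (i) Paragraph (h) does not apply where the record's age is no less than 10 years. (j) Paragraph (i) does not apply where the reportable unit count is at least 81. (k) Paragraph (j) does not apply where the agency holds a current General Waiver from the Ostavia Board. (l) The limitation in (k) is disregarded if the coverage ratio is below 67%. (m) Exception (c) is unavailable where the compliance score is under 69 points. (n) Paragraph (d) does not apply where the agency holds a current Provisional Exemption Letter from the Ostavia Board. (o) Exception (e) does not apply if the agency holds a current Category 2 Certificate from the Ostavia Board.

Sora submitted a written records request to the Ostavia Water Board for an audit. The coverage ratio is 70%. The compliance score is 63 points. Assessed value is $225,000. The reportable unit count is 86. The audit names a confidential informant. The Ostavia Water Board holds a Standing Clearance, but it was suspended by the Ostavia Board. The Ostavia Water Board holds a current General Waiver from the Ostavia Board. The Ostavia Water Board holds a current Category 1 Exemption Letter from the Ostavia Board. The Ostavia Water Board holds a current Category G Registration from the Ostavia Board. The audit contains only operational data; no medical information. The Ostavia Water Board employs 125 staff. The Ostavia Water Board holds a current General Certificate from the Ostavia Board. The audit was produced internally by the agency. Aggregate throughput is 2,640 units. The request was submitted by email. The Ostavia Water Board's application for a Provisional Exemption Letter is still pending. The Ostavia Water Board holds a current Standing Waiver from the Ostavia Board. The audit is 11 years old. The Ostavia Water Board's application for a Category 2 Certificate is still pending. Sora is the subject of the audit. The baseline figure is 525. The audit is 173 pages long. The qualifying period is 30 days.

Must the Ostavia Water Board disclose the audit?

Exception (a) requires that the agency holds a current Standing Clearance from the Ostavia Board; but the Standing Clearance is not current, so (a) is unavailable.
All of (b)'s requirements are met (the number of pages in the record is 173, less than the 177 limit; a current Standing Waiver is held). However, paragraphs (g)–(l) must be considered: (g) is triggered — Sora is the subject of the audit. (h) would limit (g) — the baseline figure is 525, under the 593 limit — but (i) sets (h) aside: (i) is engaged — the record's age is 11 years, meeting the 10 years threshold. (j) would limit (i) — the reportable unit count is 86, meeting the 81 threshold — but (k) sets (j) aside: (k) operates against (j): a current General Waiver is held. (l), which would lift (k), is not triggered — the coverage ratio is 70%, not below 67%. Exception (b) does not apply.
Exception (c)'s conditions are all satisfied: a current Category 1 Exemption Letter is held; a current General Certificate is held. Turning to paragraph (m): (m) is triggered — the compliance score is 63 points, under the 69 points limit. Exception (c) does not apply.
Exception (d) does not apply: the audit contains only operational data.
Exception (e) requires that the record was obtained from another agency under a confidentiality agreement; but the audit was produced internally, so (e) is unavailable.
Every exception is unavailable, so the rule governs.

Yes — the Ostavia Water Board must disclose the audit.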